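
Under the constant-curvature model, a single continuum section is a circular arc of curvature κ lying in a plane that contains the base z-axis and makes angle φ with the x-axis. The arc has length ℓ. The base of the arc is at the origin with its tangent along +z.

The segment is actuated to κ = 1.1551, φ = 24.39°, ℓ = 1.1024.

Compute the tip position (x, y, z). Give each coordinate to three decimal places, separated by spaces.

0.557 0.253 0.828

θ = κ·ℓ = 1.1551 × 1.1024 = 1.27338 rad
ρ = (1 − cos θ)/κ = (1 − 0.29305)/1.1551 = 0.61203
z = sin θ / κ = 0.95610/1.1551 = 0.82772
x = ρ cos φ = 0.61203 × cos(24.39°) = 0.55741
y = ρ sin φ = 0.61203 × sin(24.39°) = 0.25273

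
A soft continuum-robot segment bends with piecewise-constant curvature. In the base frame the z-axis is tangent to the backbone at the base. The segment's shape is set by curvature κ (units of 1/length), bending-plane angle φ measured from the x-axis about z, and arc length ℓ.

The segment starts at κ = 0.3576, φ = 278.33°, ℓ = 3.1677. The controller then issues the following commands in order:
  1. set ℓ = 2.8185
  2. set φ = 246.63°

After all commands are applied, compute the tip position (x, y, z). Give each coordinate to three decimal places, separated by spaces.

-0.517 -1.197 2.365

initial: κ=0.3576, φ=278.33°, ℓ=3.1677
cmd 1: set ℓ=2.8185 → (κ,φ,ℓ)=(0.3576,278.33°,2.8185) → tip=(0.1889,-1.2904,2.3650)
cmd 2: set φ=246.63° → (κ,φ,ℓ)=(0.3576,246.63°,2.8185) → tip=(-0.5173,-1.1971,2.3650)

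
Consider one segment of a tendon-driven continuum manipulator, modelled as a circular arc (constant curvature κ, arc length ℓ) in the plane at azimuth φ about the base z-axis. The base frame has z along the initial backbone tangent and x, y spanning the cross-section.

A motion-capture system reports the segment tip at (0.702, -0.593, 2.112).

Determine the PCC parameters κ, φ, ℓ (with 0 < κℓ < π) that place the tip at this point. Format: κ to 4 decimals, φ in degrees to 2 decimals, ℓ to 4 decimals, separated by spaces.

0.3464 319.81 2.3692

ρ = √(x²+y²) = √(0.702² + -0.593²) = 0.91894
φ = atan2(y, x) mod 360° = atan2(-0.593, 0.702) = 319.8112°
|p|² = ρ² + z² = 0.91894² + 2.112² = 5.30500
κ = 2ρ / |p|² = 2×0.91894 / 5.30500 = 0.34644
θ = 2·atan2(ρ, z) = 2·atan2(0.91894, 2.112) = 0.82080 rad
ℓ = θ/κ = 0.82080/0.34644 = 2.36921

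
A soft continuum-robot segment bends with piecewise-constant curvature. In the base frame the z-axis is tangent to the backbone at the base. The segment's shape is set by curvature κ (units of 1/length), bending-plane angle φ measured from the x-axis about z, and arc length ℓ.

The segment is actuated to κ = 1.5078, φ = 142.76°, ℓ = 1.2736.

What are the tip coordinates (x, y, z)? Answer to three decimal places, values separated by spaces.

-0.709 0.539 0.623

θ = κ·ℓ = 1.5078 × 1.2736 = 1.92033 rad
ρ = (1 − cos θ)/κ = (1 − -0.34246)/1.5078 = 0.89035
z = sin θ / κ = 0.93953/1.5078 = 0.62311
x = ρ cos φ = 0.89035 × cos(142.76°) = -0.70881
y = ρ sin φ = 0.89035 × sin(142.76°) = 0.53880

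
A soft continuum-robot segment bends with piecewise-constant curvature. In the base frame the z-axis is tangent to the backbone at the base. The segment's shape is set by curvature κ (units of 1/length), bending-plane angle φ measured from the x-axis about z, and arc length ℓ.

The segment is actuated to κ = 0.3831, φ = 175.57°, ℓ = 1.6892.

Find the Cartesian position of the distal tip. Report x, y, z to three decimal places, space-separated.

-0.526 0.041 1.574

θ = κ·ℓ = 0.3831 × 1.6892 = 0.64713 rad
ρ = (1 − cos θ)/κ = (1 − 0.79782)/0.3831 = 0.52776
z = sin θ / κ = 0.60290/0.3831 = 1.57374
x = ρ cos φ = 0.52776 × cos(175.57°) = -0.52618
y = ρ sin φ = 0.52776 × sin(175.57°) = 0.04076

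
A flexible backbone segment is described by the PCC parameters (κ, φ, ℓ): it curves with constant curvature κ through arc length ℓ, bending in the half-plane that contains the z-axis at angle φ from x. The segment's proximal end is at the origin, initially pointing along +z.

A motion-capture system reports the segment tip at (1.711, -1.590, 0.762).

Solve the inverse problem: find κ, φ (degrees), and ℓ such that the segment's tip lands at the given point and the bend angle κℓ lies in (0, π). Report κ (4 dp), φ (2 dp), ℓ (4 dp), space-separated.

0.7739 317.10 3.2445

ρ = √(x²+y²) = √(1.711² + -1.590²) = 2.33573
φ = atan2(y, x) mod 360° = atan2(-1.590, 1.711) = 317.0993°
|p|² = ρ² + z² = 2.33573² + 0.762² = 6.03627
κ = 2ρ / |p|² = 2×2.33573 / 6.03627 = 0.77390
θ = 2·atan2(ρ, z) = 2·atan2(2.33573, 0.762) = 2.51089 rad
ℓ = θ/κ = 2.51089/0.77390 = 3.24447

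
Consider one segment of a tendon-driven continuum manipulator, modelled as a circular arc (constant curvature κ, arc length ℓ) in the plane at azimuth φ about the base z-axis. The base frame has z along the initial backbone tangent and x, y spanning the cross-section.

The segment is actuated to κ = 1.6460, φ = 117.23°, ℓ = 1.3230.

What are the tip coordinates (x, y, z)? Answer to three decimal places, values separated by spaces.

θ = κ·ℓ = 1.6460 × 1.3230 = 2.17766 rad
ρ = (1 − cos θ)/κ = (1 − -0.57029)/1.6460 = 0.95401
z = sin θ / κ = 0.82144/1.6460 = 0.49905
x = ρ cos φ = 0.95401 × cos(117.23°) = -0.43652
y = ρ sin φ = 0.95401 × sin(117.23°) = 0.84828

-0.437 0.848 0.499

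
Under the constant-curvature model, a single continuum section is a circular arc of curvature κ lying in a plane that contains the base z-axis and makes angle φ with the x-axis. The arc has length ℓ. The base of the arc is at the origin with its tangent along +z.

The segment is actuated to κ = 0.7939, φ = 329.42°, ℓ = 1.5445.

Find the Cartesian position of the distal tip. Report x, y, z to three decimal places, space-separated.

θ = κ·ℓ = 0.7939 × 1.5445 = 1.22618 rad
ρ = (1 − cos θ)/κ = (1 − 0.33784)/0.7939 = 0.83406
z = sin θ / κ = 0.94120/0.7939 = 1.18555
x = ρ cos φ = 0.83406 × cos(329.42°) = 0.71806
y = ρ sin φ = 0.83406 × sin(329.42°) = -0.42432

0.718 -0.424 1.186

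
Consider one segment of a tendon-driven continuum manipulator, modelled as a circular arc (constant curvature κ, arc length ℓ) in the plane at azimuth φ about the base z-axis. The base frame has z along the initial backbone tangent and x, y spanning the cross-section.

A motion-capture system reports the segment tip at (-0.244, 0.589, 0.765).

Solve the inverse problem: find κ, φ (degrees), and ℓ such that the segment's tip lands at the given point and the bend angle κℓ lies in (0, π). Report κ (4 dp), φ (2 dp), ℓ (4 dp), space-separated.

1.2858 112.50 1.0807

ρ = √(x²+y²) = √(-0.244² + 0.589²) = 0.63754
φ = atan2(y, x) mod 360° = atan2(0.589, -0.244) = 112.5023°
|p|² = ρ² + z² = 0.63754² + 0.765² = 0.99168
κ = 2ρ / |p|² = 2×0.63754 / 0.99168 = 1.28577
θ = 2·atan2(ρ, z) = 2·atan2(0.63754, 0.765) = 1.38954 rad
ℓ = θ/κ = 1.38954/1.28577 = 1.08070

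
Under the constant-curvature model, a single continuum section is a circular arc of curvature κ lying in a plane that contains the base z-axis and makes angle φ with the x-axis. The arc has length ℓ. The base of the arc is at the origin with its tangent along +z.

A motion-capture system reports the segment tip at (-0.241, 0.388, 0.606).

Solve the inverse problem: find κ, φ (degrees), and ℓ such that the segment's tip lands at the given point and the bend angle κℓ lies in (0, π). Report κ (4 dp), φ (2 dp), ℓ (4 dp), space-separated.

ρ = √(x²+y²) = √(-0.241² + 0.388²) = 0.45675
φ = atan2(y, x) mod 360° = atan2(0.388, -0.241) = 121.8458°
|p|² = ρ² + z² = 0.45675² + 0.606² = 0.57586
κ = 2ρ / |p|² = 2×0.45675 / 0.57586 = 1.58634
θ = 2·atan2(ρ, z) = 2·atan2(0.45675, 0.606) = 1.29176 rad
ℓ = θ/κ = 1.29176/1.58634 = 0.81430

1.5863 121.85 0.8143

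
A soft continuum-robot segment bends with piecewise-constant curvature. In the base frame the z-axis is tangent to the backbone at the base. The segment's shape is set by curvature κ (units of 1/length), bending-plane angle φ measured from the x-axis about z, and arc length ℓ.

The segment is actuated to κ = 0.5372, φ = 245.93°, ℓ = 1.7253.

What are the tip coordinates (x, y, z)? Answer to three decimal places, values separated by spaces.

-0.303 -0.679 1.489

θ = κ·ℓ = 0.5372 × 1.7253 = 0.92683 rad
ρ = (1 − cos θ)/κ = (1 − 0.60037)/0.5372 = 0.74391
z = sin θ / κ = 0.79972/0.5372 = 1.48868
x = ρ cos φ = 0.74391 × cos(245.93°) = -0.30341
y = ρ sin φ = 0.74391 × sin(245.93°) = -0.67923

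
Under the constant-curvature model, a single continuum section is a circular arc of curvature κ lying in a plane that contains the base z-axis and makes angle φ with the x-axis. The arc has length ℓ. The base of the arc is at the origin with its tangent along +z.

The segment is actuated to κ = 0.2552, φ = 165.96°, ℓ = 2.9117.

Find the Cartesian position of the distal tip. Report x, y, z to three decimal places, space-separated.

-1.002 0.251 2.651

θ = κ·ℓ = 0.2552 × 2.9117 = 0.74307 rad
ρ = (1 − cos θ)/κ = (1 − 0.73640)/0.2552 = 1.03292
z = sin θ / κ = 0.67655/0.2552 = 2.65105
x = ρ cos φ = 1.03292 × cos(165.96°) = -1.00207
y = ρ sin φ = 1.03292 × sin(165.96°) = 0.25059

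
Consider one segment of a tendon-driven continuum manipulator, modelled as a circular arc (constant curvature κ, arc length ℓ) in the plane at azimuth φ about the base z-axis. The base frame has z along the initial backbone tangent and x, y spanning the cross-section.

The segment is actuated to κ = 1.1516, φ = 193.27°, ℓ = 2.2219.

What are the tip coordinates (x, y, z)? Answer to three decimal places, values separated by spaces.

-1.551 -0.366 0.478

θ = κ·ℓ = 1.1516 × 2.2219 = 2.55874 rad
ρ = (1 − cos θ)/κ = (1 − -0.83490)/1.1516 = 1.59334
z = sin θ / κ = 0.55041/1.1516 = 0.47795
x = ρ cos φ = 1.59334 × cos(193.27°) = -1.55080
y = ρ sin φ = 1.59334 × sin(193.27°) = -0.36574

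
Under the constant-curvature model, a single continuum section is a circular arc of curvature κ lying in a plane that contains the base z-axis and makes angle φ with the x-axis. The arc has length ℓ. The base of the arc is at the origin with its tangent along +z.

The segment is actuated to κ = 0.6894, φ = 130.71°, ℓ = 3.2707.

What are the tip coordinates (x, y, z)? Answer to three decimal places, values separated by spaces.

θ = κ·ℓ = 0.6894 × 3.2707 = 2.25482 rad
ρ = (1 − cos θ)/κ = (1 − -0.63192)/0.6894 = 2.36716
z = sin θ / κ = 0.77504/0.6894 = 1.12422
x = ρ cos φ = 2.36716 × cos(130.71°) = -1.54393
y = ρ sin φ = 2.36716 × sin(130.71°) = 1.79435

-1.544 1.794 1.124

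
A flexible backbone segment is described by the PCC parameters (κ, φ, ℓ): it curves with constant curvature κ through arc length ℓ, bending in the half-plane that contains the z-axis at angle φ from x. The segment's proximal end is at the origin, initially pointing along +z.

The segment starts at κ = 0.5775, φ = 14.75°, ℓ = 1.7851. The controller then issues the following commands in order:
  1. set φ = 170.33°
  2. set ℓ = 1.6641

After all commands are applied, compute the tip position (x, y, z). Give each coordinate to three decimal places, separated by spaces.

-0.729 0.124 1.420

initial: κ=0.5775, φ=14.75°, ℓ=1.7851
cmd 1: set φ=170.33° → (κ,φ,ℓ)=(0.5775,170.33°,1.7851) → tip=(-0.8295,0.1413,1.4853)
cmd 2: set ℓ=1.6641 → (κ,φ,ℓ)=(0.5775,170.33°,1.6641) → tip=(-0.7294,0.1243,1.4195)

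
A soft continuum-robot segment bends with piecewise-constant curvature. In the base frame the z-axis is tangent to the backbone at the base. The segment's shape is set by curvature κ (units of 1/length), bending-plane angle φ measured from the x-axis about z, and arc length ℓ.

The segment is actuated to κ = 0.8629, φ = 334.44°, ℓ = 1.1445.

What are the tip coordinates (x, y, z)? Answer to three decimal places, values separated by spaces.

0.470 -0.225 0.967

θ = κ·ℓ = 0.8629 × 1.1445 = 0.98759 rad
ρ = (1 − cos θ)/κ = (1 − 0.55070)/0.8629 = 0.52068
z = sin θ / κ = 0.83470/0.8629 = 0.96732
x = ρ cos φ = 0.52068 × cos(334.44°) = 0.46972
y = ρ sin φ = 0.52068 × sin(334.44°) = -0.22465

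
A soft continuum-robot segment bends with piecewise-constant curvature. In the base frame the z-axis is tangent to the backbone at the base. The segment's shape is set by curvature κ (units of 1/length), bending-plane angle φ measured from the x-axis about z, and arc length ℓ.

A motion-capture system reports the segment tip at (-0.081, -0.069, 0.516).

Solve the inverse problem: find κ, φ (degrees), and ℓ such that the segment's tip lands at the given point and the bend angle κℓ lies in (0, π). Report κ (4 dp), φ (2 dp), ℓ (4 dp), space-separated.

ρ = √(x²+y²) = √(-0.081² + -0.069²) = 0.10640
φ = atan2(y, x) mod 360° = atan2(-0.069, -0.081) = 220.4261°
|p|² = ρ² + z² = 0.10640² + 0.516² = 0.27758
κ = 2ρ / |p|² = 2×0.10640 / 0.27758 = 0.76667
θ = 2·atan2(ρ, z) = 2·atan2(0.10640, 0.516) = 0.40672 rad
ℓ = θ/κ = 0.40672/0.76667 = 0.53051

0.7667 220.43 0.5305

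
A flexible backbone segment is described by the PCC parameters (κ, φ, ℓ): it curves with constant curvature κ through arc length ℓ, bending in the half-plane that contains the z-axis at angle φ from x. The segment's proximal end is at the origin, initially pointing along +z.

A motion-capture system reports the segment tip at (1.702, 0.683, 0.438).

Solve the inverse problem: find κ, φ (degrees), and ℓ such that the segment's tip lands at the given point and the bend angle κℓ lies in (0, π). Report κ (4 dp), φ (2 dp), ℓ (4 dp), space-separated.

1.0317 21.87 2.5906

ρ = √(x²+y²) = √(1.702² + 0.683²) = 1.83393
φ = atan2(y, x) mod 360° = atan2(0.683, 1.702) = 21.8652°
|p|² = ρ² + z² = 1.83393² + 0.438² = 3.55514
κ = 2ρ / |p|² = 2×1.83393 / 3.55514 = 1.03171
θ = 2·atan2(ρ, z) = 2·atan2(1.83393, 0.438) = 2.67271 rad
ℓ = θ/κ = 2.67271/1.03171 = 2.59058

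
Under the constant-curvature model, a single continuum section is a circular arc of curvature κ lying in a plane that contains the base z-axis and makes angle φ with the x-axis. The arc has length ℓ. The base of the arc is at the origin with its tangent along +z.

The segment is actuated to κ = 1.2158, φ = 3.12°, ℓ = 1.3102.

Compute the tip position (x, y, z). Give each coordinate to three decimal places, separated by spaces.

θ = κ·ℓ = 1.2158 × 1.3102 = 1.59294 rad
ρ = (1 − cos θ)/κ = (1 − -0.02214)/1.2158 = 0.84072
z = sin θ / κ = 0.99975/1.2158 = 0.82230
x = ρ cos φ = 0.84072 × cos(3.12°) = 0.83947
y = ρ sin φ = 0.84072 × sin(3.12°) = 0.04576

0.839 0.046 0.822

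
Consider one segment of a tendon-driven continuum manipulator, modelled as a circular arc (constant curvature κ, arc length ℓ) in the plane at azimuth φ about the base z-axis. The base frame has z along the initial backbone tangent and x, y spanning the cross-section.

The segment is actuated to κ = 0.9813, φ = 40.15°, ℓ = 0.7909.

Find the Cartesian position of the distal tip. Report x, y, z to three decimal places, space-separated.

θ = κ·ℓ = 0.9813 × 0.7909 = 0.77611 rad
ρ = (1 − cos θ)/κ = (1 − 0.71364)/0.9813 = 0.29181
z = sin θ / κ = 0.70051/0.9813 = 0.71386
x = ρ cos φ = 0.29181 × cos(40.15°) = 0.22305
y = ρ sin φ = 0.29181 × sin(40.15°) = 0.18816

0.223 0.188 0.714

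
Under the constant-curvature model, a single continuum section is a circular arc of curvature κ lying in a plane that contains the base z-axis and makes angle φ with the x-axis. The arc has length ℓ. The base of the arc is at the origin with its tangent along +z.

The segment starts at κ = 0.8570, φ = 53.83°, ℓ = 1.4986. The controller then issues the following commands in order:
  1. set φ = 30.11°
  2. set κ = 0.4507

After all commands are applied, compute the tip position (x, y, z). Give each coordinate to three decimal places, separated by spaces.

initial: κ=0.8570, φ=53.83°, ℓ=1.4986
cmd 1: set φ=30.11° → (κ,φ,ℓ)=(0.8570,30.11°,1.4986) → tip=(0.7242,0.4199,1.1193)
cmd 2: set κ=0.4507 → (κ,φ,ℓ)=(0.4507,30.11°,1.4986) → tip=(0.4214,0.2444,1.3872)

0.421 0.244 1.387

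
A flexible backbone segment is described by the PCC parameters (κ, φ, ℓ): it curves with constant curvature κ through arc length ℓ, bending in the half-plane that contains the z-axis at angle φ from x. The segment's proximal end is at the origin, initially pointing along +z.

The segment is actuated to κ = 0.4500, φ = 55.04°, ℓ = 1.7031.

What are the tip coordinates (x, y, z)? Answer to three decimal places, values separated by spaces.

0.356 0.509 1.541

θ = κ·ℓ = 0.4500 × 1.7031 = 0.76640 rad
ρ = (1 − cos θ)/κ = (1 − 0.72042)/0.4500 = 0.62130
z = sin θ / κ = 0.69354/0.4500 = 1.54121
x = ρ cos φ = 0.62130 × cos(55.04°) = 0.35601
y = ρ sin φ = 0.62130 × sin(55.04°) = 0.50919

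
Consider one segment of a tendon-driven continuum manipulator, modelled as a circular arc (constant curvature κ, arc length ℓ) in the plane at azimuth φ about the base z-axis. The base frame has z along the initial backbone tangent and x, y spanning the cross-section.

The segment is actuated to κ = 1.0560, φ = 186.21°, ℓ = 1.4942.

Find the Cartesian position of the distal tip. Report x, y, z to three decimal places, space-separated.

-0.948 -0.103 0.947

θ = κ·ℓ = 1.0560 × 1.4942 = 1.57788 rad
ρ = (1 − cos θ)/κ = (1 − -0.00708)/1.0560 = 0.95367
z = sin θ / κ = 0.99997/1.0560 = 0.94695
x = ρ cos φ = 0.95367 × cos(186.21°) = -0.94808
y = ρ sin φ = 0.95367 × sin(186.21°) = -0.10316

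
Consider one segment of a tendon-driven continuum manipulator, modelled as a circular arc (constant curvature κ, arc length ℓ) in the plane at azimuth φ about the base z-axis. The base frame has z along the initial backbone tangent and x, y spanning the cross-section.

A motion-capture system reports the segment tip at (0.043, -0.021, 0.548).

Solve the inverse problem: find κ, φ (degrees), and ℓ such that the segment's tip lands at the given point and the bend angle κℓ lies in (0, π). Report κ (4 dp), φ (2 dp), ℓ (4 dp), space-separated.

ρ = √(x²+y²) = √(0.043² + -0.021²) = 0.04785
φ = atan2(y, x) mod 360° = atan2(-0.021, 0.043) = 333.9704°
|p|² = ρ² + z² = 0.04785² + 0.548² = 0.30259
κ = 2ρ / |p|² = 2×0.04785 / 0.30259 = 0.31629
θ = 2·atan2(ρ, z) = 2·atan2(0.04785, 0.548) = 0.17421 rad
ℓ = θ/κ = 0.17421/0.31629 = 0.55078

0.3163 333.97 0.5508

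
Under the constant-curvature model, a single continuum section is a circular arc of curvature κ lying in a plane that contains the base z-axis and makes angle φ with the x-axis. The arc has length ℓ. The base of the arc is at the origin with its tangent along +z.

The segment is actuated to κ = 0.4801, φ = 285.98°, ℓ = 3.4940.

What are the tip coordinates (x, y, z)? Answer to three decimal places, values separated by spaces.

θ = κ·ℓ = 0.4801 × 3.4940 = 1.67747 rad
ρ = (1 − cos θ)/κ = (1 − -0.10647)/0.4801 = 2.30467
z = sin θ / κ = 0.99432/0.4801 = 2.07106
x = ρ cos φ = 2.30467 × cos(285.98°) = 0.63448
y = ρ sin φ = 2.30467 × sin(285.98°) = -2.21561

0.634 -2.216 2.071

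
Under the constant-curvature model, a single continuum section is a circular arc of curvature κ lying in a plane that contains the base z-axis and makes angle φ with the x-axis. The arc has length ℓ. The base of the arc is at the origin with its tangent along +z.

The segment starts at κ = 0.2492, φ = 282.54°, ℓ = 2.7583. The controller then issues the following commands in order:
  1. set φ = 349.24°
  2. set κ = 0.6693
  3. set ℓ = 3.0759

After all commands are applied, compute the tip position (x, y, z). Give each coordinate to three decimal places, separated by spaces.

initial: κ=0.2492, φ=282.54°, ℓ=2.7583
cmd 1: set φ=349.24° → (κ,φ,ℓ)=(0.2492,349.24°,2.7583) → tip=(0.8952,-0.1701,2.5462)
cmd 2: set κ=0.6693 → (κ,φ,ℓ)=(0.6693,349.24°,2.7583) → tip=(1.8669,-0.3548,1.4378)
cmd 3: set ℓ=3.0759 → (κ,φ,ℓ)=(0.6693,349.24°,3.0759) → tip=(2.1559,-0.4097,1.3198)

2.156 -0.410 1.320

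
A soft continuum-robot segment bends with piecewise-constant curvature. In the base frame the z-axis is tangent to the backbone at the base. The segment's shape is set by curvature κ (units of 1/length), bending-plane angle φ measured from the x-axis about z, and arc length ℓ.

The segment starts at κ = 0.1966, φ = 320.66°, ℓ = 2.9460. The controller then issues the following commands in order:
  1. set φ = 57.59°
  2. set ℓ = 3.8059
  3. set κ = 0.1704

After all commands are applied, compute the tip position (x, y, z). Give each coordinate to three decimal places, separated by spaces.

initial: κ=0.1966, φ=320.66°, ℓ=2.9460
cmd 1: set φ=57.59° → (κ,φ,ℓ)=(0.1966,57.59°,2.9460) → tip=(0.4446,0.7003,2.7840)
cmd 2: set ℓ=3.8059 → (κ,φ,ℓ)=(0.1966,57.59°,3.8059) → tip=(0.7282,1.1470,3.4606)
cmd 3: set κ=0.1704 → (κ,φ,ℓ)=(0.1704,57.59°,3.8059) → tip=(0.6386,1.0059,3.5447)

0.639 1.006 3.545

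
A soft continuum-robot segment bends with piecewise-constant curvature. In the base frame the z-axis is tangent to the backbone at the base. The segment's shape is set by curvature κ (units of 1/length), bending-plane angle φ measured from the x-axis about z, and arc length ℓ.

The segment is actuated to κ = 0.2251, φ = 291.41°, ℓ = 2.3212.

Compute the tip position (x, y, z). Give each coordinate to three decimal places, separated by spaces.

θ = κ·ℓ = 0.2251 × 2.3212 = 0.52250 rad
ρ = (1 − cos θ)/κ = (1 − 0.86657)/0.2251 = 0.59274
z = sin θ / κ = 0.49905/0.2251 = 2.21701
x = ρ cos φ = 0.59274 × cos(291.41°) = 0.21638
y = ρ sin φ = 0.59274 × sin(291.41°) = -0.55184

0.216 -0.552 2.217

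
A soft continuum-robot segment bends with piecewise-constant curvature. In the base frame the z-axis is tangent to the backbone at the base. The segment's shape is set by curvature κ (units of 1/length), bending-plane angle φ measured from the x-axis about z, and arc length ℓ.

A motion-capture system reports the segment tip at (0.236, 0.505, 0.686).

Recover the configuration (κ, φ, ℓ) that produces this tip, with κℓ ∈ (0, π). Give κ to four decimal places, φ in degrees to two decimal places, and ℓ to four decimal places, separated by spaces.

1.4269 64.95 0.9564

ρ = √(x²+y²) = √(0.236² + 0.505²) = 0.55742
φ = atan2(y, x) mod 360° = atan2(0.505, 0.236) = 64.9521°
|p|² = ρ² + z² = 0.55742² + 0.686² = 0.78132
κ = 2ρ / |p|² = 2×0.55742 / 0.78132 = 1.42688
θ = 2·atan2(ρ, z) = 2·atan2(0.55742, 0.686) = 1.36472 rad
ℓ = θ/κ = 1.36472/1.42688 = 0.95643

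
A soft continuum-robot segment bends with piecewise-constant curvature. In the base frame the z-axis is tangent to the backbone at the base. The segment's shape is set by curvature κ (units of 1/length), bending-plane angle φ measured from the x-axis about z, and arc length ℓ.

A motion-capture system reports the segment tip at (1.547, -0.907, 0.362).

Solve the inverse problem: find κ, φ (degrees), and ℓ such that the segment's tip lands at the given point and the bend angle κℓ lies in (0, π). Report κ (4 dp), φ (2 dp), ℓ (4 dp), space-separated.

1.0716 329.62 2.5599

ρ = √(x²+y²) = √(1.547² + -0.907²) = 1.79328
φ = atan2(y, x) mod 360° = atan2(-0.907, 1.547) = 329.6171°
|p|² = ρ² + z² = 1.79328² + 0.362² = 3.34690
κ = 2ρ / |p|² = 2×1.79328 / 3.34690 = 1.07161
θ = 2·atan2(ρ, z) = 2·atan2(1.79328, 0.362) = 2.74322 rad
ℓ = θ/κ = 2.74322/1.07161 = 2.55991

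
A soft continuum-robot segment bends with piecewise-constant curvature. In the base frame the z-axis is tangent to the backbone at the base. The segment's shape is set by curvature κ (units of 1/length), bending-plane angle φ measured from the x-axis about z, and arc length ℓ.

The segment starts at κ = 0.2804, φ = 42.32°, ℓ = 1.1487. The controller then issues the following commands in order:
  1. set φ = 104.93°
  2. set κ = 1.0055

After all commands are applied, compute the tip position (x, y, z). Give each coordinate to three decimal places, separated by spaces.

-0.153 0.573 0.910

initial: κ=0.2804, φ=42.32°, ℓ=1.1487
cmd 1: set φ=104.93° → (κ,φ,ℓ)=(0.2804,104.93°,1.1487) → tip=(-0.0473,0.1772,1.1289)
cmd 2: set κ=1.0055 → (κ,φ,ℓ)=(1.0055,104.93°,1.1487) → tip=(-0.1527,0.5728,0.9098)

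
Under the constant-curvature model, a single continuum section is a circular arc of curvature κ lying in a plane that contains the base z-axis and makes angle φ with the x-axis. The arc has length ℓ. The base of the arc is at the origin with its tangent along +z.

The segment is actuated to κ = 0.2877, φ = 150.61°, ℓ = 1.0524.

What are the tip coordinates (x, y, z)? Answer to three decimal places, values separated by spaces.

-0.138 0.078 1.036

θ = κ·ℓ = 0.2877 × 1.0524 = 0.30278 rad
ρ = (1 − cos θ)/κ = (1 − 0.95451)/0.2877 = 0.15811
z = sin θ / κ = 0.29817/0.2877 = 1.03639
x = ρ cos φ = 0.15811 × cos(150.61°) = -0.13776
y = ρ sin φ = 0.15811 × sin(150.61°) = 0.07759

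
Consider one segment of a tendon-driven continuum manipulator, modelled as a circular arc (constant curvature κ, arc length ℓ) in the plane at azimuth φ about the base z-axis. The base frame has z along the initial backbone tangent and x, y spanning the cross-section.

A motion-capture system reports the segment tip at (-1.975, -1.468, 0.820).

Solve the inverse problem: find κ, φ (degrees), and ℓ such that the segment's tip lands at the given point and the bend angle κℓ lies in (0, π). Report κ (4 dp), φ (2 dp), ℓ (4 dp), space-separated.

0.7315 216.62 3.4152

ρ = √(x²+y²) = √(-1.975² + -1.468²) = 2.46082
φ = atan2(y, x) mod 360° = atan2(-1.468, -1.975) = 216.6231°
|p|² = ρ² + z² = 2.46082² + 0.820² = 6.72805
κ = 2ρ / |p|² = 2×2.46082 / 6.72805 = 0.73151
θ = 2·atan2(ρ, z) = 2·atan2(2.46082, 0.820) = 2.49829 rad
ℓ = θ/κ = 2.49829/0.73151 = 3.41525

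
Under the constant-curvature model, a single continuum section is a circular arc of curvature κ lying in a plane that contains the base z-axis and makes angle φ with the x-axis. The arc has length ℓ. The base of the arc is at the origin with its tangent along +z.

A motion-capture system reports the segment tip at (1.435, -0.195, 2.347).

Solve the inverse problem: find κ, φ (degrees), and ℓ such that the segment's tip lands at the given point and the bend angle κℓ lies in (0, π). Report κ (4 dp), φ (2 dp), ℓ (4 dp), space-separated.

ρ = √(x²+y²) = √(1.435² + -0.195²) = 1.44819
φ = atan2(y, x) mod 360° = atan2(-0.195, 1.435) = 352.2616°
|p|² = ρ² + z² = 1.44819² + 2.347² = 7.60566
κ = 2ρ / |p|² = 2×1.44819 / 7.60566 = 0.38082
θ = 2·atan2(ρ, z) = 2·atan2(1.44819, 2.347) = 1.10571 rad
ℓ = θ/κ = 1.10571/0.38082 = 2.90350

0.3808 352.26 2.9035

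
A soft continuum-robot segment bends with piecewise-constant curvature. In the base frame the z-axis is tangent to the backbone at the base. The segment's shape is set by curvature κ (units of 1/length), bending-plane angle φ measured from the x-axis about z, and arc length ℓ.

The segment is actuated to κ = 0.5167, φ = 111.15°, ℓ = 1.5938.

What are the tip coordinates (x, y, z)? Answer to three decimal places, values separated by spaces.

-0.224 0.578 1.420

θ = κ·ℓ = 0.5167 × 1.5938 = 0.82352 rad
ρ = (1 − cos θ)/κ = (1 − 0.67965)/0.5167 = 0.62000
z = sin θ / κ = 0.73354/0.5167 = 1.41966
x = ρ cos φ = 0.62000 × cos(111.15°) = -0.22370
y = ρ sin φ = 0.62000 × sin(111.15°) = 0.57824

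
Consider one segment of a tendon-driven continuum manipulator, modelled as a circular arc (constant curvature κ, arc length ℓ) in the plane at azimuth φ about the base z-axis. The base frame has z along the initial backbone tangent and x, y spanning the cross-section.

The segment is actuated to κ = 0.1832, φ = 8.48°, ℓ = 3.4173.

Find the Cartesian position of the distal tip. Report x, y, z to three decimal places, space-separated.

θ = κ·ℓ = 0.1832 × 3.4173 = 0.62605 rad
ρ = (1 − cos θ)/κ = (1 − 0.81035)/0.1832 = 1.03521
z = sin θ / κ = 0.58595/0.1832 = 3.19841
x = ρ cos φ = 1.03521 × cos(8.48°) = 1.02390
y = ρ sin φ = 1.03521 × sin(8.48°) = 0.15266

1.024 0.153 3.198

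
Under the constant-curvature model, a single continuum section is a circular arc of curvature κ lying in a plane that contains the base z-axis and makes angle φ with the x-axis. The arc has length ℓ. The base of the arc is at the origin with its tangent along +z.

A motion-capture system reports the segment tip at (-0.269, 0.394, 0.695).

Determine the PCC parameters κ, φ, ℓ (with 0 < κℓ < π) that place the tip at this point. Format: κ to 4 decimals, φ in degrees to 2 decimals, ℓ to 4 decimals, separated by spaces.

1.3427 124.32 0.8961

ρ = √(x²+y²) = √(-0.269² + 0.394²) = 0.47707
φ = atan2(y, x) mod 360° = atan2(0.394, -0.269) = 124.3230°
|p|² = ρ² + z² = 0.47707² + 0.695² = 0.71062
κ = 2ρ / |p|² = 2×0.47707 / 0.71062 = 1.34269
θ = 2·atan2(ρ, z) = 2·atan2(0.47707, 0.695) = 1.20313 rad
ℓ = θ/κ = 1.20313/1.34269 = 0.89606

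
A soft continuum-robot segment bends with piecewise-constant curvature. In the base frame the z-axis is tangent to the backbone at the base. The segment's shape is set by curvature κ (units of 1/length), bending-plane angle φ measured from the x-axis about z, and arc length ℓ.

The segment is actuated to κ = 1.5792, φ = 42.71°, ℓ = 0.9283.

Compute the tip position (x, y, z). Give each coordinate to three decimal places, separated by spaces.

θ = κ·ℓ = 1.5792 × 0.9283 = 1.46597 rad
ρ = (1 − cos θ)/κ = (1 − 0.10463)/1.5792 = 0.56697
z = sin θ / κ = 0.99451/1.5792 = 0.62976
x = ρ cos φ = 0.56697 × cos(42.71°) = 0.41661
y = ρ sin φ = 0.56697 × sin(42.71°) = 0.38457

0.417 0.385 0.630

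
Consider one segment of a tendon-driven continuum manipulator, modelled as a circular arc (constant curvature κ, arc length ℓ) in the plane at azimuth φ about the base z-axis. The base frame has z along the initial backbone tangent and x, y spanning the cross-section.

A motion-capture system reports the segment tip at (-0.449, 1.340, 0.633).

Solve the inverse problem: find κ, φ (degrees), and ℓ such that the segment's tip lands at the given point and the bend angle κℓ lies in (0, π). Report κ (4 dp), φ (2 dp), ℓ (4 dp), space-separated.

1.1787 108.52 1.9507

ρ = √(x²+y²) = √(-0.449² + 1.340²) = 1.41322
φ = atan2(y, x) mod 360° = atan2(1.340, -0.449) = 108.5247°
|p|² = ρ² + z² = 1.41322² + 0.633² = 2.39789
κ = 2ρ / |p|² = 2×1.41322 / 2.39789 = 1.17872
θ = 2·atan2(ρ, z) = 2·atan2(1.41322, 0.633) = 2.29936 rad
ℓ = θ/κ = 2.29936/1.17872 = 1.95072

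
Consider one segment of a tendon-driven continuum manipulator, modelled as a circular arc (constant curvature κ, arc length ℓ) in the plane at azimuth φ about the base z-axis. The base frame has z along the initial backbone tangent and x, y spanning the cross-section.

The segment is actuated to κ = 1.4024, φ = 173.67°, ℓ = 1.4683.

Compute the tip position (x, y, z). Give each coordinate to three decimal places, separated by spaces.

θ = κ·ℓ = 1.4024 × 1.4683 = 2.05914 rad
ρ = (1 − cos θ)/κ = (1 − -0.46917)/1.4024 = 1.04761
z = sin θ / κ = 0.88311/1.4024 = 0.62971
x = ρ cos φ = 1.04761 × cos(173.67°) = -1.04122
y = ρ sin φ = 1.04761 × sin(173.67°) = 0.11550

-1.041 0.116 0.630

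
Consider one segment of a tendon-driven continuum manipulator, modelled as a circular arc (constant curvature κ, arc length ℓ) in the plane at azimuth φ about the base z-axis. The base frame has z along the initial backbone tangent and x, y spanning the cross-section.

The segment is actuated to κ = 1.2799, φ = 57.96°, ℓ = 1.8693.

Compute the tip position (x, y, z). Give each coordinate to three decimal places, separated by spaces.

0.718 1.147 0.532

θ = κ·ℓ = 1.2799 × 1.8693 = 2.39252 rad
ρ = (1 − cos θ)/κ = (1 − -0.73232)/1.2799 = 1.35348
z = sin θ / κ = 0.68096/1.2799 = 0.53204
x = ρ cos φ = 1.35348 × cos(57.96°) = 0.71804
y = ρ sin φ = 1.35348 × sin(57.96°) = 1.14731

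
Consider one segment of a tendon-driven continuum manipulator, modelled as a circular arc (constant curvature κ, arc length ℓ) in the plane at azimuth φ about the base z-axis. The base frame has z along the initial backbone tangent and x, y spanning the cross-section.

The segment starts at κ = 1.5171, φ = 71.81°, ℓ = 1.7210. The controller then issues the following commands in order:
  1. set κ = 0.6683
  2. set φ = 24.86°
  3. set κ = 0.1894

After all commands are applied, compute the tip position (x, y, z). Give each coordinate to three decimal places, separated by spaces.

0.252 0.117 1.691

initial: κ=1.5171, φ=71.81°, ℓ=1.7210
cmd 1: set κ=0.6683 → (κ,φ,ℓ)=(0.6683,71.81°,1.7210) → tip=(0.2764,0.8411,1.3659)
cmd 2: set φ=24.86° → (κ,φ,ℓ)=(0.6683,24.86°,1.7210) → tip=(0.8033,0.3722,1.3659)
cmd 3: set κ=0.1894 → (κ,φ,ℓ)=(0.1894,24.86°,1.7210) → tip=(0.2523,0.1169,1.6907)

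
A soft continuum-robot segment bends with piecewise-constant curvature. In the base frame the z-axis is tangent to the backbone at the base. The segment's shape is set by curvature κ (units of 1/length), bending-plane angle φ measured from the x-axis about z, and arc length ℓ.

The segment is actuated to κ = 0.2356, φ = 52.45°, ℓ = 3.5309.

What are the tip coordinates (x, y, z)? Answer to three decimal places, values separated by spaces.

0.845 1.099 3.138

θ = κ·ℓ = 0.2356 × 3.5309 = 0.83188 rad
ρ = (1 − cos θ)/κ = (1 − 0.67349)/0.2356 = 1.38588
z = sin θ / κ = 0.73920/0.2356 = 3.13752
x = ρ cos φ = 1.38588 × cos(52.45°) = 0.84463
y = ρ sin φ = 1.38588 × sin(52.45°) = 1.09875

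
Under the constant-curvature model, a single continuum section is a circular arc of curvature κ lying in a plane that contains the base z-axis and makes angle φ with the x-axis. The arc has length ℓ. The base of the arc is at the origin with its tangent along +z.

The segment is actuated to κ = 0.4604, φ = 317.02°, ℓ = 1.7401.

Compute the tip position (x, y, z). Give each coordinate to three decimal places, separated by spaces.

0.483 -0.450 1.560

θ = κ·ℓ = 0.4604 × 1.7401 = 0.80114 rad
ρ = (1 − cos θ)/κ = (1 − 0.69589)/0.4604 = 0.66054
z = sin θ / κ = 0.71815/0.4604 = 1.55984
x = ρ cos φ = 0.66054 × cos(317.02°) = 0.48325
y = ρ sin φ = 0.66054 × sin(317.02°) = -0.45032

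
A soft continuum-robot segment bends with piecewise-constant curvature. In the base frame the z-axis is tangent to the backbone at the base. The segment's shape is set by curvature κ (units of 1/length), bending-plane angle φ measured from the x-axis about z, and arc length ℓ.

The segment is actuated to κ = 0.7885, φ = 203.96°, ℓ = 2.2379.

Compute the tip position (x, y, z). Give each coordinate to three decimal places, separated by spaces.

-1.382 -0.614 1.244

θ = κ·ℓ = 0.7885 × 2.2379 = 1.76458 rad
ρ = (1 − cos θ)/κ = (1 − -0.19258)/0.7885 = 1.51246
z = sin θ / κ = 0.98128/0.7885 = 1.24449
x = ρ cos φ = 1.51246 × cos(203.96°) = -1.38213
y = ρ sin φ = 1.51246 × sin(203.96°) = -0.61421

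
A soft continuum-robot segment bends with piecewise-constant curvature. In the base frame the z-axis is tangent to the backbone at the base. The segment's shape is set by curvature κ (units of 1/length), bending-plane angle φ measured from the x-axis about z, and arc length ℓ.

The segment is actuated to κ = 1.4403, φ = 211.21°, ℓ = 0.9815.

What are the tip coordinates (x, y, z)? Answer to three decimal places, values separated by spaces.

-0.501 -0.303 0.686

θ = κ·ℓ = 1.4403 × 0.9815 = 1.41365 rad
ρ = (1 − cos θ)/κ = (1 − 0.15650)/1.4403 = 0.58564
z = sin θ / κ = 0.98768/1.4403 = 0.68575
x = ρ cos φ = 0.58564 × cos(211.21°) = -0.50089
y = ρ sin φ = 0.58564 × sin(211.21°) = -0.30347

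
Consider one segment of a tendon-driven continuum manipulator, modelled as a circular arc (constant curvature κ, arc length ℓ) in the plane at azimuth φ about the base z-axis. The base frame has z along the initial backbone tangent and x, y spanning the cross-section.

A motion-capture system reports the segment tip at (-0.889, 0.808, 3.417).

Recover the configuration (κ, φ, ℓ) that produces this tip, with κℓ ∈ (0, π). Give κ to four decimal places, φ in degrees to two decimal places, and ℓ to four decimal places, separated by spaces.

0.1831 137.73 3.6920

ρ = √(x²+y²) = √(-0.889² + 0.808²) = 1.20133
φ = atan2(y, x) mod 360° = atan2(0.808, -0.889) = 137.7327°
|p|² = ρ² + z² = 1.20133² + 3.417² = 13.11907
κ = 2ρ / |p|² = 2×1.20133 / 13.11907 = 0.18314
θ = 2·atan2(ρ, z) = 2·atan2(1.20133, 3.417) = 0.67615 rad
ℓ = θ/κ = 0.67615/0.18314 = 3.69195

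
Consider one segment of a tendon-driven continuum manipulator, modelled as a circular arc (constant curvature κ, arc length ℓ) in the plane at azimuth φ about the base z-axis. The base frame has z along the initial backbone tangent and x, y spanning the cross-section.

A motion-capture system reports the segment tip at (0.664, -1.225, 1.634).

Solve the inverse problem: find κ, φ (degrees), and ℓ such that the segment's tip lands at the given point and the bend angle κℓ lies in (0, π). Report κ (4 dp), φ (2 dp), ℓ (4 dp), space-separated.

ρ = √(x²+y²) = √(0.664² + -1.225²) = 1.39338
φ = atan2(y, x) mod 360° = atan2(-1.225, 0.664) = 298.4595°
|p|² = ρ² + z² = 1.39338² + 1.634² = 4.61148
κ = 2ρ / |p|² = 2×1.39338 / 4.61148 = 0.60431
θ = 2·atan2(ρ, z) = 2·atan2(1.39338, 1.634) = 1.41217 rad
ℓ = θ/κ = 1.41217/0.60431 = 2.33682

0.6043 298.46 2.3368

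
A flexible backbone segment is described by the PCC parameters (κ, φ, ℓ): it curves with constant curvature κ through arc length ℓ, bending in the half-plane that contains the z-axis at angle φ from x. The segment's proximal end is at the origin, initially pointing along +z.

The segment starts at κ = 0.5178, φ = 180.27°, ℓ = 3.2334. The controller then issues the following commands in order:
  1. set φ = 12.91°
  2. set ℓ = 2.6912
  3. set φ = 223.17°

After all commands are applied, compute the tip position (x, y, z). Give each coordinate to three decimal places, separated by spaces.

-1.160 -1.088 1.901

initial: κ=0.5178, φ=180.27°, ℓ=3.2334
cmd 1: set φ=12.91° → (κ,φ,ℓ)=(0.5178,12.91°,3.2334) → tip=(2.0768,0.4760,1.9209)
cmd 2: set ℓ=2.6912 → (κ,φ,ℓ)=(0.5178,12.91°,2.6912) → tip=(1.5504,0.3554,1.9010)
cmd 3: set φ=223.17° → (κ,φ,ℓ)=(0.5178,223.17°,2.6912) → tip=(-1.1601,-1.0883,1.9010)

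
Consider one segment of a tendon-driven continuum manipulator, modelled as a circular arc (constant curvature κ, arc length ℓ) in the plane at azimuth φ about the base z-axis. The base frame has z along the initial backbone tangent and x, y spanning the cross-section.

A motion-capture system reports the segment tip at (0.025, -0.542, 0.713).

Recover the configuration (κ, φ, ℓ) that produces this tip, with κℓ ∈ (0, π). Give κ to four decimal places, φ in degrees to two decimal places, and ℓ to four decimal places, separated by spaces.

1.3518 272.64 0.9624

ρ = √(x²+y²) = √(0.025² + -0.542²) = 0.54258
φ = atan2(y, x) mod 360° = atan2(-0.542, 0.025) = 272.6409°
|p|² = ρ² + z² = 0.54258² + 0.713² = 0.80276
κ = 2ρ / |p|² = 2×0.54258 / 0.80276 = 1.35178
θ = 2·atan2(ρ, z) = 2·atan2(0.54258, 0.713) = 1.30098 rad
ℓ = θ/κ = 1.30098/1.35178 = 0.96242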